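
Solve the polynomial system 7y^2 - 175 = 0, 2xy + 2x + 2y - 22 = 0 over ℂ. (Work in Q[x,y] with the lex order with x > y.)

{(-4, -5), (1, 5)}

Compute a lex Gröbner basis by Buchberger's algorithm.
f_1 = 7y^2 - 175, LT = y^2.
f_2 = 2xy + 2x + 2y - 22, LT = xy.

S(f_1,f_2): lcm = xy^2. S = -xy - 25x - y^2 + 11y.
  reduce S modulo (f_1, f_2):
  remainder -24x + 12y - 36 ≠ 0; add h_3 = -24x + 12y - 36 to the basis.

The other S-polynomials (S(f_1,h_3), S(f_2,h_3)) all reduce to 0 modulo the current basis, so we have a Gröbner basis.
Inter-reduce: drop elements whose leading term is divisible by another's, tail-reduce, and make monic.
Reduced Gröbner basis: {x - 1/2y + 3/2, y^2 - 25}.

The lex basis is triangular: the last element involves only y. Solving y^2 - 25 = 0 gives y ∈ {-5, 5}; substituting each value into the earlier elements determines the remaining variables.
  y = -5: the earlier basis element becomes x + 4 = 0, giving x = -4 — point (-4, -5).
  y = 5: the earlier basis element becomes x - 1 = 0, giving x = 1 — point (1, 5).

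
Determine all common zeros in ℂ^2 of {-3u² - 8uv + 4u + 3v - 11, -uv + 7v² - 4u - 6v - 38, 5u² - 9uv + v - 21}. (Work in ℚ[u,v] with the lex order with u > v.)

Compute a lex Gröbner basis by Buchberger's algorithm.
f_1 = -3u² - 8uv + 4u + 3v - 11, LT = u².
f_2 = -uv - 4u + 7v² - 6v - 38, LT = uv.
f_3 = 5u² - 9uv + v - 21, LT = u².

S(f_1,f_2): lcm = u²v. S = -4u² + 29/3uv² - 22/3uv - 38u - v² + 11/3v.
  leading term u²: subtract (4/3)·f_1 from -4u² + 29/3uv² - 22/3uv - 38u - v² + 11/3v → 29/3uv² + 10/3uv - 130/3u - v² - ⅓v + 44/3
  leading term uv²: subtract (-29/3v)·f_2 from 29/3uv² + 10/3uv - 130/3u - v² - ⅓v + 44/3 → -106/3uv - 130/3u + 203/3v³ - 59v² - 1103/3v + 44/3
  leading term uv: subtract (106/3)·f_2 from -106/3uv - 130/3u + 203/3v³ - 59v² - 1103/3v + 44/3 → 98u + 203/3v³ - 919/3v² - 467/3v + 4072/3
  leading term u: no divisor's leading term divides it; move 98u to the remainder.
  leading term v³: no divisor's leading term divides it; move 203/3v³ to the remainder.
  leading term v²: no divisor's leading term divides it; move -919/3v² to the remainder.
  leading term v: no divisor's leading term divides it; move -467/3v to the remainder.
  leading term 1: no divisor's leading term divides it; move 4072/3 to the remainder.
  remainder 98u + 203/3v³ - 919/3v² - 467/3v + 4072/3 ≠ 0; add h_4 = 98u + 203/3v³ - 919/3v² - 467/3v + 4072/3 to the basis.

S(f_1,f_3): lcm = u². S = 67/15uv - 4/3u - 6/5v + 118/15.
  leading term uv: subtract (-67/15)·f_2 from 67/15uv - 4/3u - 6/5v + 118/15 → -96/5u + 469/15v² - 28v - 2428/15
  leading term u: subtract (-48/245)·h_4 from -96/5u + 469/15v² - 28v - 2428/15 → 464/35v³ - 21131/735v² - 14332/245v + 76484/735
  leading term v³: no divisor's leading term divides it; move 464/35v³ to the remainder.
  leading term v²: no divisor's leading term divides it; move -21131/735v² to the remainder.
  leading term v: no divisor's leading term divides it; move -14332/245v to the remainder.
  leading term 1: no divisor's leading term divides it; move 76484/735 to the remainder.
  remainder 464/35v³ - 21131/735v² - 14332/245v + 76484/735 ≠ 0; add h_5 = 464/35v³ - 21131/735v² - 14332/245v + 76484/735 to the basis.

S(f_2,f_3): lcm = u²v. S = 4u² - 26/5uv² + 6uv + 38u - ⅕v² + 21/5v.
  leading term u²: subtract (-4/3)·f_1 from 4u² - 26/5uv² + 6uv + 38u - ⅕v² + 21/5v → -26/5uv² - 14/3uv + 130/3u - ⅕v² + 41/5v - 44/3
  leading term uv²: subtract (26/5v)·f_2 from -26/5uv² - 14/3uv + 130/3u - ⅕v² + 41/5v - 44/3 → 242/15uv + 130/3u - 182/5v³ + 31v² + 1029/5v - 44/3
  leading term uv: subtract (-242/15)·f_2 from 242/15uv + 130/3u - 182/5v³ + 31v² + 1029/5v - 44/3 → -106/5u - 182/5v³ + 2159/15v² + 109v - 9416/15
  leading term u: subtract (-53/245)·h_4 from -106/5u - 182/5v³ + 2159/15v² + 109v - 9416/15 → -457/21v³ + 19028/245v² + 55364/735v - 81856/245
  leading term v³: subtract (-2285/1392)·h_5 from -457/21v³ + 19028/245v² + 55364/735v - 81856/245 → 636257/20880v² - 36019/1740v - 852371/5220
  leading term v²: no divisor's leading term divides it; move 636257/20880v² to the remainder.
  leading term v: no divisor's leading term divides it; move -36019/1740v to the remainder.
  leading term 1: no divisor's leading term divides it; move -852371/5220 to the remainder.
  remainder 636257/20880v² - 36019/1740v - 852371/5220 ≠ 0; add h_6 = 636257/20880v² - 36019/1740v - 852371/5220 to the basis.

S(f_2,h_5): lcm = uv³. S = 60107/9744uv² + 3583/812uv - 19121/2436u - 7v⁴ + 6v³ + 38v².
  leading term uv²: subtract (-60107/9744v)·f_2 from 60107/9744uv² + 3583/812uv - 19121/2436u - 7v⁴ + 6v³ + 38v² → -851/42uv - 19121/2436u - 7v⁴ + 68459/1392v³ + 1605/1624v² - 1142033/4872v
  leading term uv: subtract (851/42)·f_2 from -851/42uv - 19121/2436u - 7v⁴ + 68459/1392v³ + 1605/1624v² - 1142033/4872v → 8491/116u - 7v⁴ + 68459/1392v³ - 686197/4872v² - 549737/4872v + 16169/21
  leading term u: subtract (1213/1624)·h_4 from 8491/116u - 7v⁴ + 68459/1392v³ - 686197/4872v² - 549737/4872v + 16169/21 → -7v⁴ - 1895/1392v³ + 71425/812v² + 2789/812v - 148516/609
  leading term v⁴: subtract (-245/464v)·h_5 from -7v⁴ - 1895/1392v³ + 71425/812v² + 2789/812v - 148516/609 → -397/24v³ + 11586/203v² + 71107/1218v - 148516/609
  leading term v³: subtract (-13895/11136)·h_5 from -397/24v³ + 11586/203v² + 71107/1218v - 148516/609 → 708295/33408v² - 13559/928v - 952357/8352
  leading term v²: subtract (3541475/5090056)·h_6 from 708295/33408v² - 13559/928v - 952357/8352 → -11529637/55354359v - 23059274/55354359
  leading term v: no divisor's leading term divides it; move -11529637/55354359v to the remainder.
  leading term 1: no divisor's leading term divides it; move -23059274/55354359 to the remainder.
  remainder -11529637/55354359v - 23059274/55354359 ≠ 0; add h_7 = -11529637/55354359v - 23059274/55354359 to the basis.

The other S-polynomials (S(f_1,h_4), S(f_2,h_4), S(f_3,h_4), S(f_1,h_5), S(f_3,h_5), S(h_4,h_5), S(f_1,h_6), S(f_2,h_6), S(f_3,h_6), S(h_4,h_6), S(h_5,h_6), S(f_1,h_7), S(f_2,h_7), S(f_3,h_7), S(h_4,h_7), S(h_5,h_7), S(h_6,h_7)) all reduce to 0 modulo the current basis, so we have a Gröbner basis.
Inter-reduce: drop elements whose leading term is divisible by another's, tail-reduce, and make monic.
Reduced Gröbner basis: {u - 1, v + 2}.

Since the basis is lex-ordered, v + 2 is univariate in v. Its roots are {-2}. Back-substituting each root into the other basis elements fixes the other coordinates.
  v = -2: the earlier basis element becomes u - 1 = 0, giving u = 1 — point (1, -2).

{(1, -2)}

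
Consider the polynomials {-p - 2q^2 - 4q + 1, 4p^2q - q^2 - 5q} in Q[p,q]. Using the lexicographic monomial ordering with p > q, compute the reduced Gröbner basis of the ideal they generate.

f_1 = -p - 2q^2 - 4q + 1, LT = p.
f_2 = 4p^2q - q^2 - 5q, LT = p^2q.

S(f_1,f_2): lcm = p^2q. S = 2pq^3 + 4pq^2 - pq + 1/4q^2 + 5/4q.
  leading term pq^3: subtract (-2q^3)·f_1 from 2pq^3 + 4pq^2 - pq + 1/4q^2 + 5/4q → 4pq^2 - pq - 4q^5 - 8q^4 + 2q^3 + 1/4q^2 + 5/4q
  leading term pq^2: subtract (-4q^2)·f_1 from 4pq^2 - pq - 4q^5 - 8q^4 + 2q^3 + 1/4q^2 + 5/4q → -pq - 4q^5 - 16q^4 - 14q^3 + 17/4q^2 + 5/4q
  leading term pq: subtract (q)·f_1 from -pq - 4q^5 - 16q^4 - 14q^3 + 17/4q^2 + 5/4q → -4q^5 - 16q^4 - 12q^3 + 33/4q^2 + 1/4q
  leading term q^5: no divisor's leading term divides it; move -4q^5 to the remainder.
  leading term q^4: no divisor's leading term divides it; move -16q^4 to the remainder.
  leading term q^3: no divisor's leading term divides it; move -12q^3 to the remainder.
  leading term q^2: no divisor's leading term divides it; move 33/4q^2 to the remainder.
  leading term q: no divisor's leading term divides it; move 1/4q to the remainder.
  remainder -4q^5 - 16q^4 - 12q^3 + 33/4q^2 + 1/4q ≠ 0; add g_3 = -4q^5 - 16q^4 - 12q^3 + 33/4q^2 + 1/4q to the basis.

The other S-polynomials (S(f_1,g_3), S(f_2,g_3)) all reduce to 0 modulo the current basis, so we have a Gröbner basis.
Inter-reduce: drop elements whose leading term is divisible by another's, tail-reduce, and make monic.

G = {p + 2q^2 + 4q - 1, q^5 + 4q^4 + 3q^3 - 33/16q^2 - 1/16q}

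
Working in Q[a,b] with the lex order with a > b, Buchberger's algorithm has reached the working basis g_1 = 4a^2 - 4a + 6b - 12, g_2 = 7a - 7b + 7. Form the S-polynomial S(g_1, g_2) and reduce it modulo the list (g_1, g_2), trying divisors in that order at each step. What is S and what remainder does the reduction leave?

S(g_1, g_2) = ab - 2a + 3/2b - 3; remainder on division = b^2 - 3/2b - 1.

lcm(LM(g_1), LM(g_2)) = a^2.
S = (lcm/LT(g_1))·g_1 − (lcm/LT(g_2))·g_2 = ab - 2a + 3/2b - 3.
Reduce S modulo (g_1, g_2) in that order:
  leading term ab: subtract (1/7b)·g_2 from ab - 2a + 3/2b - 3 → -2a + b^2 + 1/2b - 3
  leading term a: subtract (-2/7)·g_2 from -2a + b^2 + 1/2b - 3 → b^2 - 3/2b - 1
  leading term b^2: no divisor's leading term divides it; move b^2 to the remainder.
  leading term b: no divisor's leading term divides it; move -3/2b to the remainder.
  leading term 1: no divisor's leading term divides it; move -1 to the remainder.
The remainder b^2 - 3/2b - 1 is nonzero, so it would be added as the next basis element.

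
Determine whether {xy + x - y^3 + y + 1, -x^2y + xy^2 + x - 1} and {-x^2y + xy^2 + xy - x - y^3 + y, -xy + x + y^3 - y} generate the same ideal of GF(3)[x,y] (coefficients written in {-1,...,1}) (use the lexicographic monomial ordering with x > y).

Two ideals are equal iff their reduced Gröbner bases coincide (the reduced basis is unique for a fixed ordering).
Buchberger on the first generating set:
f_1 = xy + x - y^3 + y + 1, LT = xy.
f_2 = -x^2y + xy^2 + x - 1, LT = x^2y.

S(f_1,f_2): lcm = x^2y. S = x^2 - xy^3 + xy^2 + xy - x - 1.
  reduce S modulo (f_1, f_2):
  remainder x^2 - y^5 - y^4 - y^2 - y ≠ 0; add g_3 = x^2 - y^5 - y^4 - y^2 - y to the basis.

S(f_1,g_3): lcm = x^2y. S = x^2 - xy^3 + xy + x + y^6 + y^5 + y^3 + y^2.
  reduce S modulo (f_1, f_2, g_3):
  remainder x + y^6 + y^5 - y^4 - y^3 - y^2 ≠ 0; add g_4 = x + y^6 + y^5 - y^4 - y^3 - y^2 to the basis.

S(f_1,g_4): lcm = xy. S = x - y^7 - y^6 + y^5 + y^4 + y + 1.
  reduce S modulo (f_1, f_2, g_3, g_4):
  remainder -y^7 + y^6 - y^4 + y^3 + y^2 + y + 1 ≠ 0; add g_5 = -y^7 + y^6 - y^4 + y^3 + y^2 + y + 1 to the basis.

The other S-polynomials (S(f_2,g_3), S(f_2,g_4), S(g_3,g_4), S(f_1,g_5), S(f_2,g_5), S(g_3,g_5), S(g_4,g_5)) all reduce to 0 modulo the current basis, so we have a Gröbner basis.
Inter-reduce: drop elements whose leading term is divisible by another's, tail-reduce, and make monic.
Reduced Gröbner basis: {x + y^6 + y^5 - y^4 - y^3 - y^2, y^7 - y^6 + y^4 - y^3 - y^2 - y - 1}.

Buchberger on the second generating set:
h_1 = -x^2y + xy^2 + xy - x - y^3 + y, LT = x^2y.
h_2 = -xy + x + y^3 - y, LT = xy.

S(h_1,h_2): lcm = x^2y. S = x^2 + xy^3 - xy^2 + xy + x + y^3 - y.
  reduce S modulo (h_1, h_2):
  remainder x^2 - x + y^5 + y^3 + y ≠ 0; add k_3 = x^2 - x + y^5 + y^3 + y to the basis.

S(h_1,k_3): lcm = x^2y. S = -xy^2 + x - y^6 - y^4 + y^3 - y^2 - y.
  reduce S modulo (h_1, h_2, k_3):
  remainder -y^6 + y^4 ≠ 0; add k_4 = -y^6 + y^4 to the basis.

The other S-polynomials (S(h_2,k_3), S(h_1,k_4), S(h_2,k_4), S(k_3,k_4)) all reduce to 0 modulo the current basis, so we have a Gröbner basis.
Inter-reduce: drop elements whose leading term is divisible by another's, tail-reduce, and make monic.
Reduced Gröbner basis: {x^2 - x + y^5 + y^3 + y, xy - x - y^3 + y, y^6 - y^4}.

The bases are distinct; the ideals are different.

No, the ideals differ.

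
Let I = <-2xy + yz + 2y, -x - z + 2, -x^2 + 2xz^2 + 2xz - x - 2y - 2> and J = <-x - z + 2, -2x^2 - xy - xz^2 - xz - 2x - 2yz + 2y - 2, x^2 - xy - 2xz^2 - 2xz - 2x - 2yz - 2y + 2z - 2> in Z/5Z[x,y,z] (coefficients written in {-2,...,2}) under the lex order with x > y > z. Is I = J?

No, the ideals differ.

Equality of ideals is decidable: compute both reduced Gröbner bases (unique for the ordering) and check whether they agree.
Buchberger on the first generating set:
f_1 = -2xy + yz + 2y, LT = xy.
f_2 = -x - z + 2, LT = x.
f_3 = -x^2 + 2xz^2 + 2xz - x - 2y - 2, LT = x^2.

S(f_1,f_2): lcm = xy. S = yz + y.
  leading term yz: no divisor's leading term divides it; move yz to the remainder.
  leading term y: no divisor's leading term divides it; move y to the remainder.
  remainder yz + y ≠ 0; add g_4 = yz + y to the basis.

S(f_1,f_3): lcm = x^2y. S = 2xyz^2 - xyz - 2xy - 2y^2 - 2y.
  leading term xyz^2: subtract (-z^2)·f_1 from 2xyz^2 - xyz - 2xy - 2y^2 - 2y → -xyz - 2xy - 2y^2 + yz^3 + 2yz^2 - 2y
  leading term xyz: subtract (-2z)·f_1 from -xyz - 2xy - 2y^2 + yz^3 + 2yz^2 - 2y → -2xy - 2y^2 + yz^3 - yz^2 - yz - 2y
  leading term xy: subtract (1)·f_1 from -2xy - 2y^2 + yz^3 - yz^2 - yz - 2y → -2y^2 + yz^3 - yz^2 - 2yz + y
  leading term y^2: no divisor's leading term divides it; move -2y^2 to the remainder.
  leading term yz^3: subtract (z^2)·g_4 from yz^3 - yz^2 - 2yz + y → -2yz^2 - 2yz + y
  leading term yz^2: subtract (-2z)·g_4 from -2yz^2 - 2yz + y → y
  leading term y: no divisor's leading term divides it; move y to the remainder.
  remainder -2y^2 + y ≠ 0; add g_5 = -2y^2 + y to the basis.

S(f_2,f_3): lcm = x^2. S = 2xz^2 - 2xz + 2x - 2y - 2.
  leading term xz^2: subtract (-2z^2)·f_2 from 2xz^2 - 2xz + 2x - 2y - 2 → -2xz + 2x - 2y - 2z^3 - z^2 - 2
  leading term xz: subtract (2z)·f_2 from -2xz + 2x - 2y - 2z^3 - z^2 - 2 → 2x - 2y - 2z^3 + z^2 + z - 2
  leading term x: subtract (-2)·f_2 from 2x - 2y - 2z^3 + z^2 + z - 2 → -2y - 2z^3 + z^2 - z + 2
  leading term y: no divisor's leading term divides it; move -2y to the remainder.
  leading term z^3: no divisor's leading term divides it; move -2z^3 to the remainder.
  leading term z^2: no divisor's leading term divides it; move z^2 to the remainder.
  leading term z: no divisor's leading term divides it; move -z to the remainder.
  leading term 1: no divisor's leading term divides it; move 2 to the remainder.
  remainder -2y - 2z^3 + z^2 - z + 2 ≠ 0; add g_6 = -2y - 2z^3 + z^2 - z + 2 to the basis.

S(f_1,g_6): lcm = xy. S = -xz^3 - 2xz^2 + 2xz + x + 2yz - y.
  leading term xz^3: subtract (z^3)·f_2 from -xz^3 - 2xz^2 + 2xz + x + 2yz - y → -2xz^2 + 2xz + x + 2yz - y + z^4 - 2z^3
  leading term xz^2: subtract (2z^2)·f_2 from -2xz^2 + 2xz + x + 2yz - y + z^4 - 2z^3 → 2xz + x + 2yz - y + z^4 + z^2
  leading term xz: subtract (-2z)·f_2 from 2xz + x + 2yz - y + z^4 + z^2 → x + 2yz - y + z^4 - z^2 - z
  leading term x: subtract (-1)·f_2 from x + 2yz - y + z^4 - z^2 - z → 2yz - y + z^4 - z^2 - 2z + 2
  leading term yz: subtract (2)·g_4 from 2yz - y + z^4 - z^2 - 2z + 2 → 2y + z^4 - z^2 - 2z + 2
  leading term y: subtract (-1)·g_6 from 2y + z^4 - z^2 - 2z + 2 → z^4 - 2z^3 + 2z - 1
  leading term z^4: no divisor's leading term divides it; move z^4 to the remainder.
  leading term z^3: no divisor's leading term divides it; move -2z^3 to the remainder.
  leading term z: no divisor's leading term divides it; move 2z to the remainder.
  leading term 1: no divisor's leading term divides it; move -1 to the remainder.
  remainder z^4 - 2z^3 + 2z - 1 ≠ 0; add g_7 = z^4 - 2z^3 + 2z - 1 to the basis.

The other S-polynomials (S(f_1,g_4), S(f_2,g_4), S(f_3,g_4), S(f_1,g_5), S(f_2,g_5), S(f_3,g_5), S(g_4,g_5), S(f_2,g_6), S(f_3,g_6), S(g_4,g_6), S(g_5,g_6), S(f_1,g_7), S(f_2,g_7), S(f_3,g_7), S(g_4,g_7), S(g_5,g_7), S(g_6,g_7)) all reduce to 0 modulo the current basis, so we have a Gröbner basis.
Inter-reduce: drop elements whose leading term is divisible by another's, tail-reduce, and make monic.
Reduced Gröbner basis: {x + z - 2, y + z^3 + 2z^2 - 2z - 1, z^4 - 2z^3 + 2z - 1}.

Buchberger on the second generating set:
h_1 = -x - z + 2, LT = x.
h_2 = -2x^2 - xy - xz^2 - xz - 2x - 2yz + 2y - 2, LT = x^2.
h_3 = x^2 - xy - 2xz^2 - 2xz - 2x - 2yz - 2y + 2z - 2, LT = x^2.

S(h_1,h_2): lcm = x^2. S = 2xy + 2xz^2 - 2xz + 2x - yz + y - 1.
  leading term xy: subtract (-2y)·h_1 from 2xy + 2xz^2 - 2xz + 2x - yz + y - 1 → 2xz^2 - 2xz + 2x + 2yz - 1
  leading term xz^2: subtract (-2z^2)·h_1 from 2xz^2 - 2xz + 2x + 2yz - 1 → -2xz + 2x + 2yz - 2z^3 - z^2 - 1
  leading term xz: subtract (2z)·h_1 from -2xz + 2x + 2yz - 2z^3 - z^2 - 1 → 2x + 2yz - 2z^3 + z^2 + z - 1
  leading term x: subtract (-2)·h_1 from 2x + 2yz - 2z^3 + z^2 + z - 1 → 2yz - 2z^3 + z^2 - z - 2
  leading term yz: no divisor's leading term divides it; move 2yz to the remainder.
  leading term z^3: no divisor's leading term divides it; move -2z^3 to the remainder.
  leading term z^2: no divisor's leading term divides it; move z^2 to the remainder.
  leading term z: no divisor's leading term divides it; move -z to the remainder.
  leading term 1: no divisor's leading term divides it; move -2 to the remainder.
  remainder 2yz - 2z^3 + z^2 - z - 2 ≠ 0; add k_4 = 2yz - 2z^3 + z^2 - z - 2 to the basis.

S(h_1,h_3): lcm = x^2. S = xy + 2xz^2 - 2xz + 2yz + 2y - 2z + 2.
  leading term xy: subtract (-y)·h_1 from xy + 2xz^2 - 2xz + 2yz + 2y - 2z + 2 → 2xz^2 - 2xz + yz - y - 2z + 2
  leading term xz^2: subtract (-2z^2)·h_1 from 2xz^2 - 2xz + yz - y - 2z + 2 → -2xz + yz - y - 2z^3 - z^2 - 2z + 2
  leading term xz: subtract (2z)·h_1 from -2xz + yz - y - 2z^3 - z^2 - 2z + 2 → yz - y - 2z^3 + z^2 - z + 2
  leading term yz: subtract (-2)·k_4 from yz - y - 2z^3 + z^2 - z + 2 → -y - z^3 - 2z^2 + 2z - 2
  leading term y: no divisor's leading term divides it; move -y to the remainder.
  leading term z^3: no divisor's leading term divides it; move -z^3 to the remainder.
  leading term z^2: no divisor's leading term divides it; move -2z^2 to the remainder.
  leading term z: no divisor's leading term divides it; move 2z to the remainder.
  leading term 1: no divisor's leading term divides it; move -2 to the remainder.
  remainder -y - z^3 - 2z^2 + 2z - 2 ≠ 0; add k_5 = -y - z^3 - 2z^2 + 2z - 2 to the basis.

S(k_4,k_5): lcm = yz. S = -z^4 + 2z^3 - 1.
  leading term z^4: no divisor's leading term divides it; move -z^4 to the remainder.
  leading term z^3: no divisor's leading term divides it; move 2z^3 to the remainder.
  leading term 1: no divisor's leading term divides it; move -1 to the remainder.
  remainder -z^4 + 2z^3 - 1 ≠ 0; add k_6 = -z^4 + 2z^3 - 1 to the basis.

The other S-polynomials (S(h_2,h_3), S(h_1,k_4), S(h_2,k_4), S(h_3,k_4), S(h_1,k_5), S(h_2,k_5), S(h_3,k_5), S(h_1,k_6), S(h_2,k_6), S(h_3,k_6), S(k_4,k_6), S(k_5,k_6)) all reduce to 0 modulo the current basis, so we have a Gröbner basis.
Inter-reduce: drop elements whose leading term is divisible by another's, tail-reduce, and make monic.
Reduced Gröbner basis: {x + z - 2, y + z^3 + 2z^2 - 2z + 2, z^4 - 2z^3 + 1}.

The bases are distinct; the ideals are different.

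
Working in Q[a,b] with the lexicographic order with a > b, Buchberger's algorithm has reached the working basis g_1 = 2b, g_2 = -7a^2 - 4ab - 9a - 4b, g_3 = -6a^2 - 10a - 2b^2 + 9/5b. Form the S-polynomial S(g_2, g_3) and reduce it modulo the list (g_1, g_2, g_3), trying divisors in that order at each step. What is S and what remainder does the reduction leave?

S(g_2, g_3) = 4/7ab - 8/21a - 1/3b^2 + 61/70b; remainder on division = -8/21a.

lcm(LM(g_2), LM(g_3)) = a^2.
S = (lcm/LT(g_2))·g_2 − (lcm/LT(g_3))·g_3 = 4/7ab - 8/21a - 1/3b^2 + 61/70b.
Reduce S modulo (g_1, g_2, g_3) in that order:
  leading term ab: subtract (2/7a)·g_1 from 4/7ab - 8/21a - 1/3b^2 + 61/70b → -8/21a - 1/3b^2 + 61/70b
  leading term a: no divisor's leading term divides it; move -8/21a to the remainder.
  leading term b^2: subtract (-1/6b)·g_1 from -1/3b^2 + 61/70b → 61/70b
  leading term b: subtract (61/140)·g_1 from 61/70b → 0
The remainder -8/21a is nonzero, so it would be added as the next basis element.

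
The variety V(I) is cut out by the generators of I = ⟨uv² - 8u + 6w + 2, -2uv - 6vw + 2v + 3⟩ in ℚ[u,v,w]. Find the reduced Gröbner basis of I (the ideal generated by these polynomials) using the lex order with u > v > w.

f_1 = uv² - 8u + 6w + 2, LT = uv².
f_2 = -2uv - 6vw + 2v + 3, LT = uv.

S(f_1,f_2): lcm = uv². S = -8u - 3v²w + v² + 3/2v + 6w + 2.
  leading term u: no divisor's leading term divides it; move -8u to the remainder.
  leading term v²w: no divisor's leading term divides it; move -3v²w to the remainder.
  leading term v²: no divisor's leading term divides it; move v² to the remainder.
  leading term v: no divisor's leading term divides it; move 3/2v to the remainder.
  leading term w: no divisor's leading term divides it; move 6w to the remainder.
  leading term 1: no divisor's leading term divides it; move 2 to the remainder.
  remainder -8u - 3v²w + v² + 3/2v + 6w + 2 ≠ 0; add g_3 = -8u - 3v²w + v² + 3/2v + 6w + 2 to the basis.

S(f_1,g_3): lcm = uv². S = -8u - ⅜v⁴w + ⅛v⁴ + 3/16v³ + ¾v²w + ¼v² + 6w + 2.
  leading term u: subtract (1)·g_3 from -8u - ⅜v⁴w + ⅛v⁴ + 3/16v³ + ¾v²w + ¼v² + 6w + 2 → -⅜v⁴w + ⅛v⁴ + 3/16v³ + 15/4v²w - ¾v² - 3/2v
  leading term v⁴w: no divisor's leading term divides it; move -⅜v⁴w to the remainder.
  leading term v⁴: no divisor's leading term divides it; move ⅛v⁴ to the remainder.
  leading term v³: no divisor's leading term divides it; move 3/16v³ to the remainder.
  leading term v²w: no divisor's leading term divides it; move 15/4v²w to the remainder.
  leading term v²: no divisor's leading term divides it; move -¾v² to the remainder.
  leading term v: no divisor's leading term divides it; move -3/2v to the remainder.
  remainder -⅜v⁴w + ⅛v⁴ + 3/16v³ + 15/4v²w - ¾v² - 3/2v ≠ 0; add g_4 = -⅜v⁴w + ⅛v⁴ + 3/16v³ + 15/4v²w - ¾v² - 3/2v to the basis.

S(f_2,g_3): lcm = uv. S = -⅜v³w + ⅛v³ + 3/16v² + 15/4vw - ¾v - 3/2.
  leading term v³w: no divisor's leading term divides it; move -⅜v³w to the remainder.
  leading term v³: no divisor's leading term divides it; move ⅛v³ to the remainder.
  leading term v²: no divisor's leading term divides it; move 3/16v² to the remainder.
  leading term vw: no divisor's leading term divides it; move 15/4vw to the remainder.
  leading term v: no divisor's leading term divides it; move -¾v to the remainder.
  leading term 1: no divisor's leading term divides it; move -3/2 to the remainder.
  remainder -⅜v³w + ⅛v³ + 3/16v² + 15/4vw - ¾v - 3/2 ≠ 0; add g_5 = -⅜v³w + ⅛v³ + 3/16v² + 15/4vw - ¾v - 3/2 to the basis.

The other S-polynomials (S(f_1,g_4), S(f_2,g_4), S(g_3,g_4), S(f_1,g_5), S(f_2,g_5), S(g_3,g_5), S(g_4,g_5)) all reduce to 0 modulo the current basis, so we have a Gröbner basis.
Inter-reduce: drop elements whose leading term is divisible by another's, tail-reduce, and make monic.

G = {u + ⅜v²w - ⅛v² - 3/16v - ¾w - ¼, v³w - ⅓v³ - ½v² - 10vw + 2v + 4}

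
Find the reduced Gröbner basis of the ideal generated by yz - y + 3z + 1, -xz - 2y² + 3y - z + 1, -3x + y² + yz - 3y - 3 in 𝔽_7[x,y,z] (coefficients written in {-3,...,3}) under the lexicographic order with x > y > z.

f_1 = yz - y + 3z + 1, LT = yz.
f_2 = -xz - 2y² + 3y - z + 1, LT = xz.
f_3 = -3x + y² + yz - 3y - 3, LT = x.

S(f_1,f_2): lcm = xyz. S = -xy + 3xz + x - 2y³ + 3y² - yz + y.
  reduce S modulo (f_1, f_2, f_3):
  remainder -2y² - y + 3z - 3 ≠ 0; add g_4 = -2y² - y + 3z - 3 to the basis.

S(f_2,f_3): lcm = xz. S = -2y²z + 2y² - 2yz² - yz - 3y - 1.
  reduce S modulo (f_1, f_2, f_3, g_4):
  remainder 2y - z² + 3 ≠ 0; add g_5 = 2y - z² + 3 to the basis.

S(f_1,g_5): lcm = yz. S = -y - 3z³ - 2z + 1.
  reduce S modulo (f_1, f_2, f_3, g_4, g_5):
  remainder -3z³ + 3z² - 2z - 1 ≠ 0; add g_6 = -3z³ + 3z² - 2z - 1 to the basis.

The other S-polynomials (S(f_1,f_3), S(f_1,g_4), S(f_2,g_4), S(f_3,g_4), S(f_2,g_5), S(f_3,g_5), S(g_4,g_5), S(f_1,g_6), S(f_2,g_6), S(f_3,g_6), S(g_4,g_6), S(g_5,g_6)) all reduce to 0 modulo the current basis, so we have a Gröbner basis.
Inter-reduce: drop elements whose leading term is divisible by another's, tail-reduce, and make monic.

G = {x + z² - 3z, y + 3z² - 2, z³ - z² + 3z - 2}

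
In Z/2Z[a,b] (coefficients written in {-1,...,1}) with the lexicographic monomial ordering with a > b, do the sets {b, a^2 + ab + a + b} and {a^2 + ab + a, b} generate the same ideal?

Yes, the ideals are equal.

Equality of ideals is decidable: compute both reduced Gröbner bases (unique for the ordering) and check whether they agree.
Buchberger on the first generating set:
f_1 = b, LT = b.
f_2 = a^2 + ab + a + b, LT = a^2.

The S-polynomials (S(f_1,f_2)) all reduce to 0 modulo the current basis, so we have a Gröbner basis.
Inter-reduce: drop elements whose leading term is divisible by another's, tail-reduce, and make monic.
Reduced Gröbner basis: {a^2 + a, b}.

Buchberger on the second generating set:
h_1 = a^2 + ab + a, LT = a^2.
h_2 = b, LT = b.

The S-polynomials (S(h_1,h_2)) all reduce to 0 modulo the current basis, so we have a Gröbner basis.
Inter-reduce: drop elements whose leading term is divisible by another's, tail-reduce, and make monic.
Reduced Gröbner basis: {a^2 + a, b}.

Same reduced basis, so the two generating sets span the same ideal.
The choice of monomial ordering does not affect the verdict — as long as both bases are computed under the same ordering, their equality decides ideal equality.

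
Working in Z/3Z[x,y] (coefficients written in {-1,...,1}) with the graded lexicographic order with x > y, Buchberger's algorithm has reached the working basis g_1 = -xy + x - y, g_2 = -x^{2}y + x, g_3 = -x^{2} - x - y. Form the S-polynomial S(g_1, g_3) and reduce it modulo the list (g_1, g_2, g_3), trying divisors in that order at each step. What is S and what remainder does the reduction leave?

S(g_1, g_3) = -x^{2} - y^{2}; remainder on division = -y^{2} + x + y.

lcm(LM(g_1), LM(g_3)) = x^{2}y.
S = (lcm/LT(g_1))·g_1 − (lcm/LT(g_3))·g_3 = -x^{2} - y^{2}.
Reduce S modulo (g_1, g_2, g_3) in that order:
  leading term x^{2}: subtract (1)·g_3 from -x^{2} - y^{2} → -y^{2} + x + y
  leading term y^{2}: no divisor's leading term divides it; move -y^{2} to the remainder.
  leading term x: no divisor's leading term divides it; move x to the remainder.
  leading term y: no divisor's leading term divides it; move y to the remainder.
The remainder -y^{2} + x + y is nonzero, so it would be added as the next basis element.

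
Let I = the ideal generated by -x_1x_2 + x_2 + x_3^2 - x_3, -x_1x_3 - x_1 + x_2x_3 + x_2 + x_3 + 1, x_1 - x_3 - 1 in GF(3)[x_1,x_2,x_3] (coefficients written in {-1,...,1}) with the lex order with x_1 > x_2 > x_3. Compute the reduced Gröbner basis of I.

G = {x_1 - x_3 - 1, x_2 + x_3, x_3^2 + x_3}

f_1 = -x_1x_2 + x_2 + x_3^2 - x_3, LT = x_1x_2.
f_2 = -x_1x_3 - x_1 + x_2x_3 + x_2 + x_3 + 1, LT = x_1x_3.
f_3 = x_1 - x_3 - 1, LT = x_1.

S(f_1,f_2): lcm = x_1x_2x_3. S = -x_1x_2 + x_2^2x_3 + x_2^2 + x_2 - x_3^3 + x_3^2.
  leading term x_1x_2: subtract (1)·f_1 from -x_1x_2 + x_2^2x_3 + x_2^2 + x_2 - x_3^3 + x_3^2 → x_2^2x_3 + x_2^2 - x_3^3 + x_3
  leading term x_2^2x_3: no divisor's leading term divides it; move x_2^2x_3 to the remainder.
  leading term x_2^2: no divisor's leading term divides it; move x_2^2 to the remainder.
  leading term x_3^3: no divisor's leading term divides it; move -x_3^3 to the remainder.
  leading term x_3: no divisor's leading term divides it; move x_3 to the remainder.
  remainder x_2^2x_3 + x_2^2 - x_3^3 + x_3 ≠ 0; add g_4 = x_2^2x_3 + x_2^2 - x_3^3 + x_3 to the basis.

S(f_1,f_3): lcm = x_1x_2. S = x_2x_3 - x_3^2 + x_3.
  leading term x_2x_3: no divisor's leading term divides it; move x_2x_3 to the remainder.
  leading term x_3^2: no divisor's leading term divides it; move -x_3^2 to the remainder.
  leading term x_3: no divisor's leading term divides it; move x_3 to the remainder.
  remainder x_2x_3 - x_3^2 + x_3 ≠ 0; add g_5 = x_2x_3 - x_3^2 + x_3 to the basis.

S(f_2,f_3): lcm = x_1x_3. S = x_1 - x_2x_3 - x_2 + x_3^2 - 1.
  leading term x_1: subtract (1)·f_3 from x_1 - x_2x_3 - x_2 + x_3^2 - 1 → -x_2x_3 - x_2 + x_3^2 + x_3
  leading term x_2x_3: subtract (-1)·g_5 from -x_2x_3 - x_2 + x_3^2 + x_3 → -x_2 - x_3
  leading term x_2: no divisor's leading term divides it; move -x_2 to the remainder.
  leading term x_3: no divisor's leading term divides it; move -x_3 to the remainder.
  remainder -x_2 - x_3 ≠ 0; add g_6 = -x_2 - x_3 to the basis.

S(f_1,g_5): lcm = x_1x_2x_3. S = x_1x_3^2 - x_1x_3 - x_2x_3 - x_3^3 + x_3^2.
  leading term x_1x_3^2: subtract (-x_3)·f_2 from x_1x_3^2 - x_1x_3 - x_2x_3 - x_3^3 + x_3^2 → x_1x_3 + x_2x_3^2 - x_3^3 - x_3^2 + x_3
  leading term x_1x_3: subtract (-1)·f_2 from x_1x_3 + x_2x_3^2 - x_3^3 - x_3^2 + x_3 → -x_1 + x_2x_3^2 + x_2x_3 + x_2 - x_3^3 - x_3^2 - x_3 + 1
  leading term x_1: subtract (-1)·f_3 from -x_1 + x_2x_3^2 + x_2x_3 + x_2 - x_3^3 - x_3^2 - x_3 + 1 → x_2x_3^2 + x_2x_3 + x_2 - x_3^3 - x_3^2 + x_3
  leading term x_2x_3^2: subtract (x_3)·g_5 from x_2x_3^2 + x_2x_3 + x_2 - x_3^3 - x_3^2 + x_3 → x_2x_3 + x_2 + x_3^2 + x_3
  leading term x_2x_3: subtract (1)·g_5 from x_2x_3 + x_2 + x_3^2 + x_3 → x_2 - x_3^2
  leading term x_2: subtract (-1)·g_6 from x_2 - x_3^2 → -x_3^2 - x_3
  leading term x_3^2: no divisor's leading term divides it; move -x_3^2 to the remainder.
  leading term x_3: no divisor's leading term divides it; move -x_3 to the remainder.
  remainder -x_3^2 - x_3 ≠ 0; add g_7 = -x_3^2 - x_3 to the basis.

The other S-polynomials (S(f_1,g_4), S(f_2,g_4), S(f_3,g_4), S(f_2,g_5), S(f_3,g_5), S(g_4,g_5), S(f_1,g_6), S(f_2,g_6), S(f_3,g_6), S(g_4,g_6), S(g_5,g_6), S(f_1,g_7), S(f_2,g_7), S(f_3,g_7), S(g_4,g_7), S(g_5,g_7), S(g_6,g_7)) all reduce to 0 modulo the current basis, so we have a Gröbner basis.
Inter-reduce: drop elements whose leading term is divisible by another's, tail-reduce, and make monic.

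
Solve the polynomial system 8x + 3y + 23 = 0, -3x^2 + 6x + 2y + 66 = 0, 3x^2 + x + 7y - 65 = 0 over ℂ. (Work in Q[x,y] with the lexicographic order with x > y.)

Compute a lex Gröbner basis by Buchberger's algorithm.
f_1 = 8x + 3y + 23, LT = x.
f_2 = -3x^2 + 6x + 2y + 66, LT = x^2.
f_3 = 3x^2 + x + 7y - 65, LT = x^2.

S(f_1,f_2): lcm = x^2. S = 3/8xy + 39/8x + 2/3y + 22.
  reduce S modulo (f_1, f_2, f_3):
  remainder -9/64y^2 - 215/96y + 511/64 ≠ 0; add h_4 = -9/64y^2 - 215/96y + 511/64 to the basis.

S(f_1,f_3): lcm = x^2. S = 3/8xy + 61/24x - 7/3y + 65/3.
  reduce S modulo (f_1, f_2, f_3, h_4):
  remainder -17/8y + 51/8 ≠ 0; add h_5 = -17/8y + 51/8 to the basis.

The other S-polynomials (S(f_2,f_3), S(f_1,h_4), S(f_2,h_4), S(f_3,h_4), S(f_1,h_5), S(f_2,h_5), S(f_3,h_5), S(h_4,h_5)) all reduce to 0 modulo the current basis, so we have a Gröbner basis.
Inter-reduce: drop elements whose leading term is divisible by another's, tail-reduce, and make monic.
Reduced Gröbner basis: {x + 4, y - 3}.

Since the basis is lex-ordered, y - 3 is univariate in y. Its roots are {3}. Back-substituting each root into the other basis elements fixes the other coordinates.
  y = 3: the earlier basis element becomes x + 4 = 0, giving x = -4 — point (-4, 3).

{(-4, 3)}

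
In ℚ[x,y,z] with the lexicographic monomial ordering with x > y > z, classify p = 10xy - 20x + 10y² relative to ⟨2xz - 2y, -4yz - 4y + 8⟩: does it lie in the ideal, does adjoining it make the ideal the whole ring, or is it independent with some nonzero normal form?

10xy - 20x + 10y² lies in I (it reduces to 0).

First compute the reduced Gröbner basis of I by Buchberger's algorithm.
f_1 = 2xz - 2y, LT = xz.
f_2 = -4yz - 4y + 8, LT = yz.

S(f_1,f_2): lcm = xyz. S = -xy + 2x - y².
  leading term xy: no divisor's leading term divides it; move -xy to the remainder.
  leading term x: no divisor's leading term divides it; move 2x to the remainder.
  leading term y²: no divisor's leading term divides it; move -y² to the remainder.
  remainder -xy + 2x - y² ≠ 0; add h_3 = -xy + 2x - y² to the basis.

S(f_1,h_3): lcm = xyz. S = 2xz - y²z - y².
  leading term xz: subtract (1)·f_1 from 2xz - y²z - y² → -y²z - y² + 2y
  leading term y²z: subtract (¼y)·f_2 from -y²z - y² + 2y → 0
  remainder 0.

S(f_2,h_3): lcm = xyz. S = xy + 2xz - 2x - y²z.
  leading term xy: subtract (-1)·h_3 from xy + 2xz - 2x - y²z → 2xz - y²z - y²
  leading term xz: subtract (1)·f_1 from 2xz - y²z - y² → -y²z - y² + 2y
  leading term y²z: subtract (¼y)·f_2 from -y²z - y² + 2y → 0
  remainder 0.

Every S-polynomial of the final basis reduces to 0, so we have a Gröbner basis.
Inter-reduce: drop elements whose leading term is divisible by another's, tail-reduce, and make monic.
Reduced Gröbner basis: {xy - 2x + y², xz - y, yz + y - 2}.
Label its elements g_1 = xy - 2x + y², g_2 = xz - y, g_3 = yz + y - 2.

Reduce p = 10xy - 20x + 10y² modulo G:
  leading term xy: subtract (10)·g_1 from 10xy - 20x + 10y² → 0
  normal form = 0.
Since the normal form is 0, p ∈ I.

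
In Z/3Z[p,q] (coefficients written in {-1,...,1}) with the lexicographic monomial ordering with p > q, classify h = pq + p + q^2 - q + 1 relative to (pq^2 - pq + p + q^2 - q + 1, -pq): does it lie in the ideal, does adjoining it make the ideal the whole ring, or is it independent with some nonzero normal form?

First compute the reduced Gröbner basis of I by Buchberger's algorithm.
f_1 = pq^2 - pq + p + q^2 - q + 1, LT = pq^2.
f_2 = -pq, LT = pq.

S(f_1,f_2): lcm = pq^2. S = -pq + p + q^2 - q + 1.
  leading term pq: subtract (1)·f_2 from -pq + p + q^2 - q + 1 → p + q^2 - q + 1
  leading term p: no divisor's leading term divides it; move p to the remainder.
  leading term q^2: no divisor's leading term divides it; move q^2 to the remainder.
  leading term q: no divisor's leading term divides it; move -q to the remainder.
  leading term 1: no divisor's leading term divides it; move 1 to the remainder.
  remainder p + q^2 - q + 1 ≠ 0; add k_3 = p + q^2 - q + 1 to the basis.

S(f_1,k_3): lcm = pq^2. S = -pq + p - q^4 + q^3 - q + 1.
  leading term pq: subtract (1)·f_2 from -pq + p - q^4 + q^3 - q + 1 → p - q^4 + q^3 - q + 1
  leading term p: subtract (1)·k_3 from p - q^4 + q^3 - q + 1 → -q^4 + q^3 - q^2
  leading term q^4: no divisor's leading term divides it; move -q^4 to the remainder.
  leading term q^3: no divisor's leading term divides it; move q^3 to the remainder.
  leading term q^2: no divisor's leading term divides it; move -q^2 to the remainder.
  remainder -q^4 + q^3 - q^2 ≠ 0; add k_4 = -q^4 + q^3 - q^2 to the basis.

S(f_2,k_3): lcm = pq. S = -q^3 + q^2 - q.
  leading term q^3: no divisor's leading term divides it; move -q^3 to the remainder.
  leading term q^2: no divisor's leading term divides it; move q^2 to the remainder.
  leading term q: no divisor's leading term divides it; move -q to the remainder.
  remainder -q^3 + q^2 - q ≠ 0; add k_5 = -q^3 + q^2 - q to the basis.

The other S-polynomials (S(f_1,k_4), S(f_2,k_4), S(k_3,k_4), S(f_1,k_5), S(f_2,k_5), S(k_3,k_5), S(k_4,k_5)) all reduce to 0 modulo the current basis, so we have a Gröbner basis.
Inter-reduce: drop elements whose leading term is divisible by another's, tail-reduce, and make monic.
Reduced Gröbner basis: {p + q^2 - q + 1, q^3 - q^2 + q}.
Label its elements g_1 = p + q^2 - q + 1, g_2 = q^3 - q^2 + q.

Reduce h = pq + p + q^2 - q + 1 modulo G:
  leading term pq: subtract (q)·g_1 from pq + p + q^2 - q + 1 → p - q^3 - q^2 + q + 1
  leading term p: subtract (1)·g_1 from p - q^3 - q^2 + q + 1 → -q^3 + q^2 - q
  leading term q^3: subtract (-1)·g_2 from -q^3 + q^2 - q → 0
  normal form = 0.
Since the normal form is 0, h ∈ I.

pq + p + q^2 - q + 1 lies in I (it reduces to 0).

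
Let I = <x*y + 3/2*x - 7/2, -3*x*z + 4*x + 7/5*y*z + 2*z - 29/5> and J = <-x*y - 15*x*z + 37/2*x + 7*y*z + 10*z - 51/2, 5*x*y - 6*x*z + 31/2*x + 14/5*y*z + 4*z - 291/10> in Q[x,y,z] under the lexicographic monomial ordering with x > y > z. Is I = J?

Since reduced Gröbner bases are canonical representatives of ideals under a given ordering, it suffices to compute and compare them.
Buchberger on the first generating set:
f_1 = x*y + 3/2*x - 7/2, LT = x*y.
f_2 = -3*x*z + 4*x + 7/5*y*z + 2*z - 29/5, LT = x*z.

S(f_1,f_2): lcm = x*y*z. S = 4/3*x*y + 3/2*x*z + 7/15*y**2*z + 2/3*y*z - 29/15*y - 7/2*z.
  leading term x*y: subtract (4/3)·f_1 from 4/3*x*y + 3/2*x*z + 7/15*y**2*z + 2/3*y*z - 29/15*y - 7/2*z → 3/2*x*z - 2*x + 7/15*y**2*z + 2/3*y*z - 29/15*y - 7/2*z + 14/3
  leading term x*z: subtract (-1/2)·f_2 from 3/2*x*z - 2*x + 7/15*y**2*z + 2/3*y*z - 29/15*y - 7/2*z + 14/3 → 7/15*y**2*z + 41/30*y*z - 29/15*y - 5/2*z + 53/30
  leading term y**2*z: no divisor's leading term divides it; move 7/15*y**2*z to the remainder.
  leading term y*z: no divisor's leading term divides it; move 41/30*y*z to the remainder.
  leading term y: no divisor's leading term divides it; move -29/15*y to the remainder.
  leading term z: no divisor's leading term divides it; move -5/2*z to the remainder.
  leading term 1: no divisor's leading term divides it; move 53/30 to the remainder.
  remainder 7/15*y**2*z + 41/30*y*z - 29/15*y - 5/2*z + 53/30 ≠ 0; add g_3 = 7/15*y**2*z + 41/30*y*z - 29/15*y - 5/2*z + 53/30 to the basis.

The other S-polynomials (S(f_1,g_3), S(f_2,g_3)) all reduce to 0 modulo the current basis, so we have a Gröbner basis.
Inter-reduce: drop elements whose leading term is divisible by another's, tail-reduce, and make monic.
Reduced Gröbner basis: {x*y + 3/2*x - 7/2, x*z - 4/3*x - 7/15*y*z - 2/3*z + 29/15, y**2*z + 41/14*y*z - 29/7*y - 75/14*z + 53/14}.

Buchberger on the second generating set:
h_1 = -x*y - 15*x*z + 37/2*x + 7*y*z + 10*z - 51/2, LT = x*y.
h_2 = 5*x*y - 6*x*z + 31/2*x + 14/5*y*z + 4*z - 291/10, LT = x*y.

S(h_1,h_2): lcm = x*y. S = 81/5*x*z - 108/5*x - 189/25*y*z - 54/5*z + 783/25.
  leading term x*z: no divisor's leading term divides it; move 81/5*x*z to the remainder.
  leading term x: no divisor's leading term divides it; move -108/5*x to the remainder.
  leading term y*z: no divisor's leading term divides it; move -189/25*y*z to the remainder.
  leading term z: no divisor's leading term divides it; move -54/5*z to the remainder.
  leading term 1: no divisor's leading term divides it; move 783/25 to the remainder.
  remainder 81/5*x*z - 108/5*x - 189/25*y*z - 54/5*z + 783/25 ≠ 0; add k_3 = 81/5*x*z - 108/5*x - 189/25*y*z - 54/5*z + 783/25 to the basis.

S(h_1,k_3): lcm = x*y*z. S = 4/3*x*y + 15*x*z**2 - 37/2*x*z + 7/15*y**2*z - 7*y*z**2 + 2/3*y*z - 29/15*y - 10*z**2 + 51/2*z.
  leading term x*y: subtract (-4/3)·h_1 from 4/3*x*y + 15*x*z**2 - 37/2*x*z + 7/15*y**2*z - 7*y*z**2 + 2/3*y*z - 29/15*y - 10*z**2 + 51/2*z → 15*x*z**2 - 77/2*x*z + 74/3*x + 7/15*y**2*z - 7*y*z**2 + 10*y*z - 29/15*y - 10*z**2 + 233/6*z - 34
  leading term x*z**2: subtract (25/27*z)·k_3 from 15*x*z**2 - 77/2*x*z + 74/3*x + 7/15*y**2*z - 7*y*z**2 + 10*y*z - 29/15*y - 10*z**2 + 233/6*z - 34 → -37/2*x*z + 74/3*x + 7/15*y**2*z + 10*y*z - 29/15*y + 59/6*z - 34
  leading term x*z: subtract (-185/162)·k_3 from -37/2*x*z + 74/3*x + 7/15*y**2*z + 10*y*z - 29/15*y + 59/6*z - 34 → 7/15*y**2*z + 41/30*y*z - 29/15*y - 5/2*z + 53/30
  leading term y**2*z: no divisor's leading term divides it; move 7/15*y**2*z to the remainder.
  leading term y*z: no divisor's leading term divides it; move 41/30*y*z to the remainder.
  leading term y: no divisor's leading term divides it; move -29/15*y to the remainder.
  leading term z: no divisor's leading term divides it; move -5/2*z to the remainder.
  leading term 1: no divisor's leading term divides it; move 53/30 to the remainder.
  remainder 7/15*y**2*z + 41/30*y*z - 29/15*y - 5/2*z + 53/30 ≠ 0; add k_4 = 7/15*y**2*z + 41/30*y*z - 29/15*y - 5/2*z + 53/30 to the basis.

The other S-polynomials (S(h_2,k_3), S(h_1,k_4), S(h_2,k_4), S(k_3,k_4)) all reduce to 0 modulo the current basis, so we have a Gröbner basis.
Inter-reduce: drop elements whose leading term is divisible by another's, tail-reduce, and make monic.
Reduced Gröbner basis: {x*y + 3/2*x - 7/2, x*z - 4/3*x - 7/15*y*z - 2/3*z + 29/15, y**2*z + 41/14*y*z - 29/7*y - 75/14*z + 53/14}.

Same reduced basis, so the two generating sets span the same ideal.

Yes, the ideals are equal.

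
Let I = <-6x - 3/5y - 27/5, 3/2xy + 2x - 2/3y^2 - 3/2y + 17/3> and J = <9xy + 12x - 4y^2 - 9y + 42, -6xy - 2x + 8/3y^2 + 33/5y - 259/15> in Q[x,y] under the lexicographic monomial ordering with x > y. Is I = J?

No, the ideals differ.

Since reduced Gröbner bases are canonical representatives of ideals under a given ordering, it suffices to compute and compare them.
Buchberger on the first generating set:
f_1 = -6x - 3/5y - 27/5, LT = x.
f_2 = 3/2xy + 2x - 2/3y^2 - 3/2y + 17/3, LT = xy.

S(f_1,f_2): lcm = xy. S = -4/3x + 49/90y^2 + 19/10y - 34/9.
  leading term x: subtract (2/9)·f_1 from -4/3x + 49/90y^2 + 19/10y - 34/9 → 49/90y^2 + 61/30y - 116/45
  leading term y^2: no divisor's leading term divides it; move 49/90y^2 to the remainder.
  leading term y: no divisor's leading term divides it; move 61/30y to the remainder.
  leading term 1: no divisor's leading term divides it; move -116/45 to the remainder.
  remainder 49/90y^2 + 61/30y - 116/45 ≠ 0; add g_3 = 49/90y^2 + 61/30y - 116/45 to the basis.

The other S-polynomials (S(f_1,g_3), S(f_2,g_3)) all reduce to 0 modulo the current basis, so we have a Gröbner basis.
Inter-reduce: drop elements whose leading term is divisible by another's, tail-reduce, and make monic.
Reduced Gröbner basis: {x + 1/10y + 9/10, y^2 + 183/49y - 232/49}.

Buchberger on the second generating set:
h_1 = 9xy + 12x - 4y^2 - 9y + 42, LT = xy.
h_2 = -6xy - 2x + 8/3y^2 + 33/5y - 259/15, LT = xy.

S(h_1,h_2): lcm = xy. S = x + 1/10y + 161/90.
  leading term x: no divisor's leading term divides it; move x to the remainder.
  leading term y: no divisor's leading term divides it; move 1/10y to the remainder.
  leading term 1: no divisor's leading term divides it; move 161/90 to the remainder.
  remainder x + 1/10y + 161/90 ≠ 0; add k_3 = x + 1/10y + 161/90 to the basis.

S(h_1,k_3): lcm = xy. S = 4/3x - 49/90y^2 - 251/90y + 14/3.
  leading term x: subtract (4/3)·k_3 from 4/3x - 49/90y^2 - 251/90y + 14/3 → -49/90y^2 - 263/90y + 308/135
  leading term y^2: no divisor's leading term divides it; move -49/90y^2 to the remainder.
  leading term y: no divisor's leading term divides it; move -263/90y to the remainder.
  leading term 1: no divisor's leading term divides it; move 308/135 to the remainder.
  remainder -49/90y^2 - 263/90y + 308/135 ≠ 0; add k_4 = -49/90y^2 - 263/90y + 308/135 to the basis.

The other S-polynomials (S(h_2,k_3), S(h_1,k_4), S(h_2,k_4), S(k_3,k_4)) all reduce to 0 modulo the current basis, so we have a Gröbner basis.
Inter-reduce: drop elements whose leading term is divisible by another's, tail-reduce, and make monic.
Reduced Gröbner basis: {x + 1/10y + 161/90, y^2 + 263/49y - 88/21}.

The bases are distinct; the ideals are different.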